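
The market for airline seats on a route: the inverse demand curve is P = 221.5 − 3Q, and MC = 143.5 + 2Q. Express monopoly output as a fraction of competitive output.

The monopolist equates marginal revenue to marginal cost: 221.5 − 6Q = 143.5 + 2Q, so Q = 9.75. From demand, P = 192.25.
Competitive equilibrium sets price equal to marginal cost: 221.5 − 3Q = 143.5 + 2Q, so Q = 15.6 and P = 174.7.
Ratio Q_m/Q_c = 9.75/15.6 = 0.625.

Q_m/Q_c = 0.625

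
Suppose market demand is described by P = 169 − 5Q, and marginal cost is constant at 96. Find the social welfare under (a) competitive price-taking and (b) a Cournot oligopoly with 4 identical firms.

Competition: TS = 532.9; Cournot: TS = 511.584

Perfect competition: P = MC = 96, so 169 − 5Q = 96 and Q = 14.6.
CS = ½·(169 − 96)·14.6 = 532.9; PS = (96 − 96)·14.6 = 0; TS = 532.9.
In a 4-firm Cournot equilibrium, symmetry and the first-order condition give q = (169 − 96)/(25) = 2.92. So Q = 11.68 and P = 110.6.
CS = ½·(169 − 110.6)·11.68 = 341.056; PS = (110.6 − 96)·11.68 = 170.528; TS = 511.584.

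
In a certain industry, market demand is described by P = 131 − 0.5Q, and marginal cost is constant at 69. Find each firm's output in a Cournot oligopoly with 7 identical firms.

In a 7-firm Cournot equilibrium, symmetry and the first-order condition give q = (131 − 69)/(4) = 15.5. So Q = 108.5 and P = 76.75.

q_i = 15.5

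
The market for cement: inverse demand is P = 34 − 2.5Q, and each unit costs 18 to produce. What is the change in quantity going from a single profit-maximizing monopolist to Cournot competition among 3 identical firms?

A monopolist chooses Q where MR = MC. MR = 34 − 5Q; setting this equal to 18 gives Q = 3.2 and P = 26.
Cournot with 3 identical firms: the symmetric best-response condition is 34 − 10q = 18. Each firm produces q = 1.6, total output Q = 4.8, price P = 22.
Change in quantity: 4.8 − 3.2 = 1.6.

Quantity rises by 1.6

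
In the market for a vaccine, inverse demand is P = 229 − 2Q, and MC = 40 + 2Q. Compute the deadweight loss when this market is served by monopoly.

DWL = 496.125

Under competition P = MC: 229 − 2Q = 40 + 2Q ⇒ Q = 47.25, P = 134.5.
A monopolist chooses Q where MR = MC. MR = 229 − 4Q; setting this equal to 40 + 2Q gives Q = 31.5 and P = 166.
CS = ½·(229 − 134.5)·47.25 = 35721/16; PS = (134.5·47.25 − 40·47.25 − ½·2·47.25²) = 35721/16; TS = 4465.125.
CS = ½·(229 − 166)·31.5 = 992.25; PS = (166·31.5 − 40·31.5 − ½·2·31.5²) = 2976.75; TS = 3969.
DWL = 4465.125 − 3969 = 496.125.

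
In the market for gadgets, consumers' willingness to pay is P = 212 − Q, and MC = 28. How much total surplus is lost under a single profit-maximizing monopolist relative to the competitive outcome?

DWL = 4232

Perfect competition: P = MC = 28, so 212 − Q = 28 and Q = 184.
Monopoly sets MR = MC: 212 − 2Q = 28 ⇒ Q = 92, P = 212 − 92 = 120.
DWL is the triangle between Q = 92 and Q = 184: ½·(184 − 92)·(120 − 28) = 4232.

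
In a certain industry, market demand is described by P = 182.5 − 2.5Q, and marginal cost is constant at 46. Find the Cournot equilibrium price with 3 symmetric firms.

With 3 symmetric Cournot firms, each firm's FOC gives 182.5 − 10q = 46, so q = 13.65, Q = 3·13.65 = 40.95, and P = 80.125.

P = 80.125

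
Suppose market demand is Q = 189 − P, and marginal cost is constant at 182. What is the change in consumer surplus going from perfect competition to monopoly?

Inverting demand: P = 189 − Q.
Competitive firms price at marginal cost: P = 182, giving Q = 7.
CS = ½·(189 − 182)·7 = 24.5.
The monopolist equates marginal revenue to marginal cost: 189 − 2Q = 182, so Q = 3.5. From demand, P = 185.5.
CS = ½·(189 − 185.5)·3.5 = 6.125.
Change in consumer surplus: 6.125 − 24.5 = −18.375.

CS falls by 18.375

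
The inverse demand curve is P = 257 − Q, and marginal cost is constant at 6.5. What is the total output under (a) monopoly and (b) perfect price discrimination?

Monopoly: Q = 125.25; Perfect PD: Q = 250.5

The monopolist equates marginal revenue to marginal cost: 257 − 2Q = 6.5, so Q = 125.25. From demand, P = 131.75.
A perfectly discriminating monopolist sells every unit with P(Q) ≥ MC(Q), so output equals the competitive quantity Q = 250.5. Each buyer pays their reservation price, so CS = 0 and the firm captures all surplus.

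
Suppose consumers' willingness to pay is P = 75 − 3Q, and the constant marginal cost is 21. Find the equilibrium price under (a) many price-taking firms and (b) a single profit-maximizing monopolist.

Competition: P = 21; Monopoly: P = 48

Perfect competition: P = MC = 21, so 75 − 3Q = 21 and Q = 18.
A monopolist chooses Q where MR = MC. MR = 75 − 6Q; setting this equal to 21 gives Q = 9 and P = 48.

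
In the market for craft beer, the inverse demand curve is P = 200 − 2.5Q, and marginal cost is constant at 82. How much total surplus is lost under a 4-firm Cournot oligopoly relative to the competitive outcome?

Under competition P = MC = 82, so Q = (200 − 82)/2.5 = 47.2.
With 4 symmetric Cournot firms, each firm's FOC gives 200 − 12.5q = 82, so q = 9.44, Q = 4·9.44 = 37.76, and P = 105.6.
DWL is the triangle between Q = 37.76 and Q = 47.2: ½·(47.2 − 37.76)·(105.6 − 82) = 111.392.

DWL = 111.392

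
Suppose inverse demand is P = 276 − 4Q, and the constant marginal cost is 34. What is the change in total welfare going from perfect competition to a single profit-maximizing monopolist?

Under competition P = MC = 34, so Q = (276 − 34)/4 = 60.5.
CS = ½·(276 − 34)·60.5 = 7320.5; PS = (34 − 34)·60.5 = 0; TS = 7320.5.
A monopolist chooses Q where MR = MC. MR = 276 − 8Q; setting this equal to 34 gives Q = 30.25 and P = 155.
CS = ½·(276 − 155)·30.25 = 1830.125; PS = (155 − 34)·30.25 = 3660.25; TS = 5490.375.
Change in total welfare: 5490.375 − 7320.5 = −1830.125.

TS falls by 1830.125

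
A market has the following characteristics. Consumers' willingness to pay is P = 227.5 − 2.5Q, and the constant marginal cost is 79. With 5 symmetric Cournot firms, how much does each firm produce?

q_i = 9.9

With 5 symmetric Cournot firms, each firm's FOC gives 227.5 − 15q = 79, so q = 9.9, Q = 5·9.9 = 49.5, and P = 103.75.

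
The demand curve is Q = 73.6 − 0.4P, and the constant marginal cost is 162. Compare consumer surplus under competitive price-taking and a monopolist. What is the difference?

Inverting demand: P = 184 − 2.5Q.
Under competition P = MC = 162, so Q = (184 − 162)/2.5 = 8.8.
CS = ½·(184 − 162)·8.8 = 96.8.
Monopoly sets MR = MC: 184 − 5Q = 162 ⇒ Q = 4.4, P = 184 − 2.5·4.4 = 173.
CS = ½·(184 − 173)·4.4 = 24.2.
Change in consumer surplus: 24.2 − 96.8 = −72.6.

CS falls by 72.6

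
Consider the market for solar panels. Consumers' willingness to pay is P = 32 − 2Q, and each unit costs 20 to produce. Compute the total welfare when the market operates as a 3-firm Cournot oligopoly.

With 3 symmetric Cournot firms, each firm's FOC gives 32 − 8q = 20, so q = 1.5, Q = 3·1.5 = 4.5, and P = 23.
CS = ½·(32 − 23)·4.5 = 20.25; PS = (23 − 20)·4.5 = 13.5; TS = 33.75.

TS = 33.75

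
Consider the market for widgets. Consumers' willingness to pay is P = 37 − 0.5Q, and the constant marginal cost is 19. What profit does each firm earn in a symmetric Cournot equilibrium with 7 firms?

Cournot with 7 identical firms: the symmetric best-response condition is 37 − 4q = 19. Each firm produces q = 4.5, total output Q = 31.5, price P = 21.25.
Each firm's profit = (21.25 − 19)·4.5 = 10.125.

π_i = 10.125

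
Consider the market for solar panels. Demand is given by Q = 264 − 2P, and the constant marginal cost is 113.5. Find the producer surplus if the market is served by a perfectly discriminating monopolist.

PS = 342.25

Inverting demand: P = 132 − 0.5Q.
Under first-degree price discrimination the firm charges each unit its demand price and produces up to where P = MC, i.e. Q = 37. Consumer surplus is zero; producer surplus equals total surplus.
PS = ½·(132 − 113.5)·37 = 342.25.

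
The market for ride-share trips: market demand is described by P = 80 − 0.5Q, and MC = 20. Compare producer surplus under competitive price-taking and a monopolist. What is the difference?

Competitive firms price at marginal cost: P = 20, giving Q = 120.
PS = (20 − 20)·120 = 0.
A monopolist chooses Q where MR = MC. MR = 80 − Q; setting this equal to 20 gives Q = 60 and P = 50.
PS = (50 − 20)·60 = 1800.
Change in producer surplus: 1800 − 0 = 1800.

PS rises by 1800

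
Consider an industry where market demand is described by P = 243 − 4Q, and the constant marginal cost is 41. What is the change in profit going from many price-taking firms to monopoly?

Perfect competition: P = MC = 41, so 243 − 4Q = 41 and Q = 50.5.
Profit = (41 − 41)·50.5 = 0.
A monopolist chooses Q where MR = MC. MR = 243 − 8Q; setting this equal to 41 gives Q = 25.25 and P = 142.
Profit = (142 − 41)·25.25 = 2550.25.
Change in profit: 2550.25 − 0 = 2550.25.

π rises by 2550.25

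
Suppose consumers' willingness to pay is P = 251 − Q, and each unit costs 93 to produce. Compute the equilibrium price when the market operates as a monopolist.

P = 172

Monopoly sets MR = MC: 251 − 2Q = 93 ⇒ Q = 79, P = 251 − 79 = 172.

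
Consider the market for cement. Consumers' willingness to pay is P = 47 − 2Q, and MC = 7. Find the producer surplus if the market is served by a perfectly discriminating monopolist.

With perfect price discrimination, output is the efficient level Q = 20 (where demand meets MC), but every buyer pays their willingness to pay: CS = 0 and PS = total surplus.
PS = ½·(47 − 7)·20 = 400.

PS = 400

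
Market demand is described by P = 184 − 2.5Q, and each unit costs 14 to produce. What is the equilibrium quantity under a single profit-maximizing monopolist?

Q = 34

The monopolist equates marginal revenue to marginal cost: 184 − 5Q = 14, so Q = 34. From demand, P = 99.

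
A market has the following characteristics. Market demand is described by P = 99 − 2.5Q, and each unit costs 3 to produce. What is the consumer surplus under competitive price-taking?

Competitive firms price at marginal cost: P = 3, giving Q = 38.4.
CS = ½·(99 − 3)·38.4 = 1843.2.

CS = 1843.2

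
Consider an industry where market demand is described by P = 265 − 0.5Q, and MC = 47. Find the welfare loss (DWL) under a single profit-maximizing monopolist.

Competitive firms price at marginal cost: P = 47, giving Q = 436.
Monopoly sets MR = MC: 265 − Q = 47 ⇒ Q = 218, P = 265 − 0.5·218 = 156.
DWL is the triangle between Q = 218 and Q = 436: ½·(436 − 218)·(156 − 47) = 11881.

DWL = 11881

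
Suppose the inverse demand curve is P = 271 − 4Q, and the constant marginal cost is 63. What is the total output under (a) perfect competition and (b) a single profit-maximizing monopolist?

Competition: Q = 52; Monopoly: Q = 26

Perfect competition: P = MC = 63, so 271 − 4Q = 63 and Q = 52.
A monopolist chooses Q where MR = MC. MR = 271 − 8Q; setting this equal to 63 gives Q = 26 and P = 167.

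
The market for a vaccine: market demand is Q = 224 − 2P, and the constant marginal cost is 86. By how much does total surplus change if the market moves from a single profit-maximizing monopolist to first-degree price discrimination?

Total surplus rises by 169

Inverting demand: P = 112 − 0.5Q.
Monopoly sets MR = MC: 112 − Q = 86 ⇒ Q = 26, P = 112 − 0.5·26 = 99.
CS = ½·(112 − 99)·26 = 169; PS = (99 − 86)·26 = 338; TS = 507.
A perfectly discriminating monopolist sells every unit with P(Q) ≥ MC(Q), so output equals the competitive quantity Q = 52. Each buyer pays their reservation price, so CS = 0 and the firm captures all surplus.
TS = 676 (equal to competitive TS).
Change in total surplus: 676 − 507 = 169.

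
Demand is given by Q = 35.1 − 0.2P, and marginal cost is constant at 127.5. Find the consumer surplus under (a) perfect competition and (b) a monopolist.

Inverting demand: P = 175.5 − 5Q.
Under competition P = MC = 127.5, so Q = (175.5 − 127.5)/5 = 9.6.
CS = ½·(175.5 − 127.5)·9.6 = 230.4.
The monopolist equates marginal revenue to marginal cost: 175.5 − 10Q = 127.5, so Q = 4.8. From demand, P = 151.5.
CS = ½·(175.5 − 151.5)·4.8 = 57.6.

Competition: CS = 230.4; Monopoly: CS = 57.6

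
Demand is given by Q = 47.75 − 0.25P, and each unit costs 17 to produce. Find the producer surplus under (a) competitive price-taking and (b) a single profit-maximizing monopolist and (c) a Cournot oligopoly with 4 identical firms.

Inverting demand: P = 191 − 4Q.
Perfect competition: P = MC = 17, so 191 − 4Q = 17 and Q = 43.5.
PS = (17 − 17)·43.5 = 0.
A monopolist chooses Q where MR = MC. MR = 191 − 8Q; setting this equal to 17 gives Q = 21.75 and P = 104.
PS = (104 − 17)·21.75 = 1892.25.
With 4 symmetric Cournot firms, each firm's FOC gives 191 − 20q = 17, so q = 8.7, Q = 4·8.7 = 34.8, and P = 51.8.
PS = (51.8 − 17)·34.8 = 1211.04.

Competition: PS = 0; Monopoly: PS = 1892.25; Cournot: PS = 1211.04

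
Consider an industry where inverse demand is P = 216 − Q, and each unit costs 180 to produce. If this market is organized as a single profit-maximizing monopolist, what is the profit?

Monopoly sets MR = MC: 216 − 2Q = 180 ⇒ Q = 18, P = 216 − 18 = 198.
Profit = (198 − 180)·18 = 324.

Profit = 324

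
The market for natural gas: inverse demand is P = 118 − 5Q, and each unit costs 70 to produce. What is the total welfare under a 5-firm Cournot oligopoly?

TS = 224

With 5 symmetric Cournot firms, each firm's FOC gives 118 − 30q = 70, so q = 1.6, Q = 5·1.6 = 8, and P = 78.
CS = ½·(118 − 78)·8 = 160; PS = (78 − 70)·8 = 64; TS = 224.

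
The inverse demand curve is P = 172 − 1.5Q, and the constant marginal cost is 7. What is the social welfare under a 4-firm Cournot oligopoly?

With 4 symmetric Cournot firms, each firm's FOC gives 172 − 7.5q = 7, so q = 22, Q = 4·22 = 88, and P = 40.
CS = ½·(172 − 40)·88 = 5808; PS = (40 − 7)·88 = 2904; TS = 8712.

TS = 8712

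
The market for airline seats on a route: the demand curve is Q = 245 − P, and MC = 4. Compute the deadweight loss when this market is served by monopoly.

Inverting demand: P = 245 − Q.
Under competition P = MC = 4, so Q = (245 − 4)/1 = 241.
The monopolist equates marginal revenue to marginal cost: 245 − 2Q = 4, so Q = 120.5. From demand, P = 124.5.
DWL is the triangle between Q = 120.5 and Q = 241: ½·(241 − 120.5)·(124.5 − 4) = 7260.125.

DWL = 7260.125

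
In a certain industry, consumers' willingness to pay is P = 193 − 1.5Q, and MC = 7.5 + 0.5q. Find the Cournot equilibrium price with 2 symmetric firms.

With 2 symmetric Cournot firms, each firm's FOC gives 193 − 4.5q = 7.5 + 0.5q, so q = 37.1, Q = 2·37.1 = 74.2, and P = 81.7.

P = 81.7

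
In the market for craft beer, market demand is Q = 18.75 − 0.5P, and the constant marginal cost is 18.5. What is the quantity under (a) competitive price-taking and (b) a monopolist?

Inverting demand: P = 37.5 − 2Q.
Perfect competition: P = MC = 18.5, so 37.5 − 2Q = 18.5 and Q = 9.5.
A monopolist chooses Q where MR = MC. MR = 37.5 − 4Q; setting this equal to 18.5 gives Q = 4.75 and P = 28.

Competition: Q = 9.5; Monopoly: Q = 4.75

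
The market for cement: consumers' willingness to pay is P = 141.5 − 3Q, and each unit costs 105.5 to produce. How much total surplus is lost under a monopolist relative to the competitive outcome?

DWL = 54

Competitive firms price at marginal cost: P = 105.5, giving Q = 12.
The monopolist equates marginal revenue to marginal cost: 141.5 − 6Q = 105.5, so Q = 6. From demand, P = 123.5.
DWL is the triangle between Q = 6 and Q = 12: ½·(12 − 6)·(123.5 − 105.5) = 54.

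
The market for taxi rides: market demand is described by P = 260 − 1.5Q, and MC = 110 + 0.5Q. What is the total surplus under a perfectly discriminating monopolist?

A perfectly discriminating monopolist sells every unit with P(Q) ≥ MC(Q), so output equals the competitive quantity Q = 75. Each buyer pays their reservation price, so CS = 0 and the firm captures all surplus.
TS = 5625 (equal to competitive TS).

TS = 5625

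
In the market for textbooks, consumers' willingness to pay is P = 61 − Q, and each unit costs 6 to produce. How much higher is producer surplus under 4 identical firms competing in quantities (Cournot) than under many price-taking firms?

Perfect competition: P = MC = 6, so 61 − Q = 6 and Q = 55.
PS = (6 − 6)·55 = 0.
In a 4-firm Cournot equilibrium, symmetry and the first-order condition give q = (61 − 6)/(5) = 11. So Q = 44 and P = 17.
PS = (17 − 6)·44 = 484.
Change in producer surplus: 484 − 0 = 484.

Producer surplus rises by 484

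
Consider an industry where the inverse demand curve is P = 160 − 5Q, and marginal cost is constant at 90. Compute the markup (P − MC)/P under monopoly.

Lerner index = 0.28

A monopolist chooses Q where MR = MC. MR = 160 − 10Q; setting this equal to 90 gives Q = 7 and P = 125.
Lerner index = (P − MC)/P = (125 − 90)/125 = 0.28.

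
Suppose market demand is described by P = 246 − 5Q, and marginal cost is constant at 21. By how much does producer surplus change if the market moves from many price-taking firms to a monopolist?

Perfect competition: P = MC = 21, so 246 − 5Q = 21 and Q = 45.
PS = (21 − 21)·45 = 0.
A monopolist chooses Q where MR = MC. MR = 246 − 10Q; setting this equal to 21 gives Q = 22.5 and P = 133.5.
PS = (133.5 − 21)·22.5 = 2531.25.
Change in producer surplus: 2531.25 − 0 = 2531.25.

PS rises by 2531.25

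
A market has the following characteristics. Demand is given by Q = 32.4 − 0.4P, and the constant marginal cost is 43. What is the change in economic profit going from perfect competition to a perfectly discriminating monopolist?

π rises by 288.8

Inverting demand: P = 81 − 2.5Q.
Competitive firms price at marginal cost: P = 43, giving Q = 15.2.
Profit = (43 − 43)·15.2 = 0.
Under first-degree price discrimination the firm charges each unit its demand price and produces up to where P = MC, i.e. Q = 15.2. Consumer surplus is zero; producer surplus equals total surplus.
PS equals the full surplus area, 288.8. Profit = 288.8 = 288.8.
Change in economic profit: 288.8 − 0 = 288.8.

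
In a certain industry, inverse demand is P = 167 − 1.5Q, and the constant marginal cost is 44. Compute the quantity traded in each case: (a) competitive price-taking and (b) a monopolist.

Perfect competition: P = MC = 44, so 167 − 1.5Q = 44 and Q = 82.
Monopoly sets MR = MC: 167 − 3Q = 44 ⇒ Q = 41, P = 167 − 1.5·41 = 105.5.

Competition: Q = 82; Monopoly: Q = 41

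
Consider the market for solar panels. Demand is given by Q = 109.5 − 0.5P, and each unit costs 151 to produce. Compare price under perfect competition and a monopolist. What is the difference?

P rises by 34

Inverting demand: P = 219 − 2Q.
Under competition P = MC = 151, so Q = (219 − 151)/2 = 34.
Monopoly sets MR = MC: 219 − 4Q = 151 ⇒ Q = 17, P = 219 − 2·17 = 185.
Change in price: 185 − 151 = 34.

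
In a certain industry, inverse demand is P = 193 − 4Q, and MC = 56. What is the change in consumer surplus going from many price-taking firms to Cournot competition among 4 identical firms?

Under competition P = MC = 56, so Q = (193 − 56)/4 = 34.25.
CS = ½·(193 − 56)·34.25 = 2346.125.
In a 4-firm Cournot equilibrium, symmetry and the first-order condition give q = (193 − 56)/(20) = 6.85. So Q = 27.4 and P = 83.4.
CS = ½·(193 − 83.4)·27.4 = 1501.52.
Change in consumer surplus: 1501.52 − 2346.125 = −844.605.

Consumer surplus falls by 844.605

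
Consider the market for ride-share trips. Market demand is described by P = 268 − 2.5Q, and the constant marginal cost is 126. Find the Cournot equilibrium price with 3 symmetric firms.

Cournot with 3 identical firms: the symmetric best-response condition is 268 − 10q = 126. Each firm produces q = 14.2, total output Q = 42.6, price P = 161.5.

P = 161.5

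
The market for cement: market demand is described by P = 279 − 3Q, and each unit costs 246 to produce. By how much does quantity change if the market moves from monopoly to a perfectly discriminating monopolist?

The monopolist equates marginal revenue to marginal cost: 279 − 6Q = 246, so Q = 5.5. From demand, P = 262.5.
A perfectly discriminating monopolist sells every unit with P(Q) ≥ MC(Q), so output equals the competitive quantity Q = 11. Each buyer pays their reservation price, so CS = 0 and the firm captures all surplus.
Change in quantity: 11 − 5.5 = 5.5.

Q rises by 5.5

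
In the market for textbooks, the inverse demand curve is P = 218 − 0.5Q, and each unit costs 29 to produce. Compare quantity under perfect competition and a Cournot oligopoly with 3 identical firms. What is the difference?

Competitive firms price at marginal cost: P = 29, giving Q = 378.
Cournot with 3 identical firms: the symmetric best-response condition is 218 − 2q = 29. Each firm produces q = 94.5, total output Q = 283.5, price P = 76.25.
Change in quantity: 283.5 − 378 = −94.5.

Q falls by 94.5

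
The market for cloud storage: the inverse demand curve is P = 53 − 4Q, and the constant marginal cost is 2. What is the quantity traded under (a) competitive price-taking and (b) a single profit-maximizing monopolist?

Competition: Q = 12.75; Monopoly: Q = 6.375

Competitive firms price at marginal cost: P = 2, giving Q = 12.75.
A monopolist chooses Q where MR = MC. MR = 53 − 8Q; setting this equal to 2 gives Q = 6.375 and P = 27.5.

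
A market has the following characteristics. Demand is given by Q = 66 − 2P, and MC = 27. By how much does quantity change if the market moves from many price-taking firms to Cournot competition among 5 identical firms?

Inverting demand: P = 33 − 0.5Q.
Under competition P = MC = 27, so Q = (33 − 27)/0.5 = 12.
With 5 symmetric Cournot firms, each firm's FOC gives 33 − 3q = 27, so q = 2, Q = 5·2 = 10, and P = 28.
Change in quantity: 10 − 12 = −2.

Q falls by 2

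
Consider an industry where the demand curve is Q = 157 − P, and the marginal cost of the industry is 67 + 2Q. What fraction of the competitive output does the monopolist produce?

Q_m/Q_c = 0.75

Inverting demand: P = 157 − Q.
A monopolist chooses Q where MR = MC. MR = 157 − 2Q; setting this equal to 67 + 2Q gives Q = 22.5 and P = 134.5.
Competitive equilibrium sets price equal to marginal cost: 157 − Q = 67 + 2Q, so Q = 30 and P = 127.
Ratio Q_m/Q_c = 22.5/30 = 0.75.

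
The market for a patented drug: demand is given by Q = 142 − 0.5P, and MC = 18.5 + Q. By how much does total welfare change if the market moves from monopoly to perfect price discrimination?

TS rises by 1879.74

Inverting demand: P = 284 − 2Q.
A monopolist chooses Q where MR = MC. MR = 284 − 4Q; setting this equal to 18.5 + Q gives Q = 53.1 and P = 177.8.
CS = ½·(284 − 177.8)·53.1 = 2819.61; PS = (177.8·53.1 − 18.5·53.1 − ½·1·53.1²) = 7049.025; TS = 9868.635.
Under first-degree price discrimination the firm charges each unit its demand price and produces up to where P = MC, i.e. Q = 88.5. Consumer surplus is zero; producer surplus equals total surplus.
TS = 11748.375 (equal to competitive TS).
Change in total welfare: 11748.375 − 9868.635 = 1879.74.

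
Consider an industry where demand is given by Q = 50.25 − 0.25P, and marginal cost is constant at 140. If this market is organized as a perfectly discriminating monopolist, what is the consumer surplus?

CS = 0

Inverting demand: P = 201 − 4Q.
A perfectly discriminating monopolist sells every unit with P(Q) ≥ MC(Q), so output equals the competitive quantity Q = 15.25. Each buyer pays their reservation price, so CS = 0 and the firm captures all surplus.
CS = 0.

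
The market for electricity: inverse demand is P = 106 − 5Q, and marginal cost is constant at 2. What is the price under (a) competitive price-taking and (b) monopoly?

Competition: P = 2; Monopoly: P = 54

Competitive firms price at marginal cost: P = 2, giving Q = 20.8.
A monopolist chooses Q where MR = MC. MR = 106 − 10Q; setting this equal to 2 gives Q = 10.4 and P = 54.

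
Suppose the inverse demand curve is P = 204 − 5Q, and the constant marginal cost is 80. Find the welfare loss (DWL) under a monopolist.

Perfect competition: P = MC = 80, so 204 − 5Q = 80 and Q = 24.8.
The monopolist equates marginal revenue to marginal cost: 204 − 10Q = 80, so Q = 12.4. From demand, P = 142.
DWL is the triangle between Q = 12.4 and Q = 24.8: ½·(24.8 − 12.4)·(142 − 80) = 384.4.

DWL = 384.4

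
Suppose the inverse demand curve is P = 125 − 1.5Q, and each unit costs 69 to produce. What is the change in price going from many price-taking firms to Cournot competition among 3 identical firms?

Under competition P = MC = 69, so Q = (125 − 69)/1.5 = 112/3.
Cournot with 3 identical firms: the symmetric best-response condition is 125 − 6q = 69. Each firm produces q = 28/3, total output Q = 28, price P = 83.
Change in price: 83 − 69 = 14.

Price rises by 14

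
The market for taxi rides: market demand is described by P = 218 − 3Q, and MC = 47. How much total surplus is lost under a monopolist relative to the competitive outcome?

Under competition P = MC = 47, so Q = (218 − 47)/3 = 57.
Monopoly sets MR = MC: 218 − 6Q = 47 ⇒ Q = 28.5, P = 218 − 3·28.5 = 132.5.
DWL is the triangle between Q = 28.5 and Q = 57: ½·(57 − 28.5)·(132.5 − 47) = 1218.375.

DWL = 1218.375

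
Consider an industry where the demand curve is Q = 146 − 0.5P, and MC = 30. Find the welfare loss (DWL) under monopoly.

DWL = 4290.25

Inverting demand: P = 292 − 2Q.
Perfect competition: P = MC = 30, so 292 − 2Q = 30 and Q = 131.
The monopolist equates marginal revenue to marginal cost: 292 − 4Q = 30, so Q = 65.5. From demand, P = 161.
DWL is the triangle between Q = 65.5 and Q = 131: ½·(131 − 65.5)·(161 − 30) = 4290.25.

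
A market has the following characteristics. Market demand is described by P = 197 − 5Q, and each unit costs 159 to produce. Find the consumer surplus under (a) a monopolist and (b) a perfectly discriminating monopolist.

Monopoly: CS = 36.1; Perfect PD: CS = 0

A monopolist chooses Q where MR = MC. MR = 197 − 10Q; setting this equal to 159 gives Q = 3.8 and P = 178.
CS = ½·(197 − 178)·3.8 = 36.1.
Under first-degree price discrimination the firm charges each unit its demand price and produces up to where P = MC, i.e. Q = 7.6. Consumer surplus is zero; producer surplus equals total surplus.
CS = 0.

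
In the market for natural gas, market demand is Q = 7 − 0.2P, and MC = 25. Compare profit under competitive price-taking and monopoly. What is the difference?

Inverting demand: P = 35 − 5Q.
Competitive firms price at marginal cost: P = 25, giving Q = 2.
Profit = (25 − 25)·2 = 0.
A monopolist chooses Q where MR = MC. MR = 35 − 10Q; setting this equal to 25 gives Q = 1 and P = 30.
Profit = (30 − 25)·1 = 5.
Change in profit: 5 − 0 = 5.

π rises by 5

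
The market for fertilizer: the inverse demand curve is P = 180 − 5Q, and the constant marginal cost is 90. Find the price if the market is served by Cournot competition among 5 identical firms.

P = 105

With 5 symmetric Cournot firms, each firm's FOC gives 180 − 30q = 90, so q = 3, Q = 5·3 = 15, and P = 105.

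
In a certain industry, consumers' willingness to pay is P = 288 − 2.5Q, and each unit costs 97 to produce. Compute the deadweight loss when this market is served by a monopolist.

Competitive firms price at marginal cost: P = 97, giving Q = 76.4.
The monopolist equates marginal revenue to marginal cost: 288 − 5Q = 97, so Q = 38.2. From demand, P = 192.5.
DWL is the triangle between Q = 38.2 and Q = 76.4: ½·(76.4 − 38.2)·(192.5 − 97) = 1824.05.

DWL = 1824.05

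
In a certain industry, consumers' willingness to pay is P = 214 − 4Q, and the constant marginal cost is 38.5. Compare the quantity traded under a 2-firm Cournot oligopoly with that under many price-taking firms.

Cournot: Q = 29.25; Competition: Q = 43.875

With 2 symmetric Cournot firms, each firm's FOC gives 214 − 12q = 38.5, so q = 14.625, Q = 2·14.625 = 29.25, and P = 97.
Under competition P = MC = 38.5, so Q = (214 − 38.5)/4 = 43.875.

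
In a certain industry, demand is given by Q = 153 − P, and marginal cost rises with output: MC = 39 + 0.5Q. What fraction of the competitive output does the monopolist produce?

Inverting demand: P = 153 − Q.
Monopoly sets MR = MC: 153 − 2Q = 39 + 0.5Q ⇒ Q = 45.6, P = 153 − 45.6 = 107.4.
Under competition P = MC: 153 − Q = 39 + 0.5Q ⇒ Q = 76, P = 77.
Ratio Q_m/Q_c = 45.6/76 = 0.6.

Q_m/Q_c = 0.6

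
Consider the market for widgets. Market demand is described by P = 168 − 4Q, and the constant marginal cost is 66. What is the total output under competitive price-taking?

Q = 25.5

Competitive firms price at marginal cost: P = 66, giving Q = 25.5.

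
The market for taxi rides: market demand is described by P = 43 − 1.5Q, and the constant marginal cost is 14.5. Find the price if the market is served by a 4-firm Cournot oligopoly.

P = 20.2

In a 4-firm Cournot equilibrium, symmetry and the first-order condition give q = (43 − 14.5)/(7.5) = 3.8. So Q = 15.2 and P = 20.2.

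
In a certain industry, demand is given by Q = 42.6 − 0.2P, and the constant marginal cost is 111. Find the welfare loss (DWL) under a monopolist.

Inverting demand: P = 213 − 5Q.
Perfect competition: P = MC = 111, so 213 − 5Q = 111 and Q = 20.4.
A monopolist chooses Q where MR = MC. MR = 213 − 10Q; setting this equal to 111 gives Q = 10.2 and P = 162.
DWL is the triangle between Q = 10.2 and Q = 20.4: ½·(20.4 − 10.2)·(162 − 111) = 260.1.

DWL = 260.1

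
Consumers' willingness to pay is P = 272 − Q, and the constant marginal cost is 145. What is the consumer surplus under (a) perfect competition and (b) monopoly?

Competition: CS = 8064.5; Monopoly: CS = 2016.125

Under competition P = MC = 145, so Q = (272 − 145)/1 = 127.
CS = ½·(272 − 145)·127 = 8064.5.
Monopoly sets MR = MC: 272 − 2Q = 145 ⇒ Q = 63.5, P = 272 − 63.5 = 208.5.
CS = ½·(272 − 208.5)·63.5 = 2016.125.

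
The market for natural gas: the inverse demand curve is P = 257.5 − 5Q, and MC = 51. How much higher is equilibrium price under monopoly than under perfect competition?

Competitive firms price at marginal cost: P = 51, giving Q = 41.3.
Monopoly sets MR = MC: 257.5 − 10Q = 51 ⇒ Q = 20.65, P = 257.5 − 5·20.65 = 154.25.
Change in equilibrium price: 154.25 − 51 = 103.25.

Equilibrium price rises by 103.25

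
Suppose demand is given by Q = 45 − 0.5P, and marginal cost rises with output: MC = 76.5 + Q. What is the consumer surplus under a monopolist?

CS = 7.29

Inverting demand: P = 90 − 2Q.
The monopolist equates marginal revenue to marginal cost: 90 − 4Q = 76.5 + Q, so Q = 2.7. From demand, P = 84.6.
CS = ½·(90 − 84.6)·2.7 = 7.29.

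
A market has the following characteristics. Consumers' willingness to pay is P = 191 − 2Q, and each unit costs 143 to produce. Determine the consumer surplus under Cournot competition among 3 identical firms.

CS = 324

Cournot with 3 identical firms: the symmetric best-response condition is 191 − 8q = 143. Each firm produces q = 6, total output Q = 18, price P = 155.
CS = ½·(191 − 155)·18 = 324.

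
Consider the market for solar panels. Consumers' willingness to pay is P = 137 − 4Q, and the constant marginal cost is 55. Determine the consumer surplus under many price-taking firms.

CS = 840.5

Perfect competition: P = MC = 55, so 137 − 4Q = 55 and Q = 20.5.
CS = ½·(137 − 55)·20.5 = 840.5.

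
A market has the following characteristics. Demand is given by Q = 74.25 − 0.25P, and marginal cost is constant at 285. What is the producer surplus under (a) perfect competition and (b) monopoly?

Competition: PS = 0; Monopoly: PS = 9

Inverting demand: P = 297 − 4Q.
Competitive firms price at marginal cost: P = 285, giving Q = 3.
PS = (285 − 285)·3 = 0.
The monopolist equates marginal revenue to marginal cost: 297 − 8Q = 285, so Q = 1.5. From demand, P = 291.
PS = (291 − 285)·1.5 = 9.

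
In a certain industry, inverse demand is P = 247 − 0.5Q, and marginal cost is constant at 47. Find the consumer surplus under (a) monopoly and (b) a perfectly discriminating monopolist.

Monopoly: CS = 10000; Perfect PD: CS = 0

The monopolist equates marginal revenue to marginal cost: 247 − Q = 47, so Q = 200. From demand, P = 147.
CS = ½·(247 − 147)·200 = 10000.
Under first-degree price discrimination the firm charges each unit its demand price and produces up to where P = MC, i.e. Q = 400. Consumer surplus is zero; producer surplus equals total surplus.
CS = 0.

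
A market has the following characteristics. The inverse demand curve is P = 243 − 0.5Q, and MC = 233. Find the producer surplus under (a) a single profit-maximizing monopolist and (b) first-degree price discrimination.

The monopolist equates marginal revenue to marginal cost: 243 − Q = 233, so Q = 10. From demand, P = 238.
PS = (238 − 233)·10 = 50.
Under first-degree price discrimination the firm charges each unit its demand price and produces up to where P = MC, i.e. Q = 20. Consumer surplus is zero; producer surplus equals total surplus.
PS = ½·(243 − 233)·20 = 100.

Monopoly: PS = 50; Perfect PD: PS = 100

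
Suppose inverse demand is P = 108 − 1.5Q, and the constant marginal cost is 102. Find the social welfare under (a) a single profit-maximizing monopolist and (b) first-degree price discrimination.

Monopoly sets MR = MC: 108 − 3Q = 102 ⇒ Q = 2, P = 108 − 1.5·2 = 105.
CS = ½·(108 − 105)·2 = 3; PS = (105 − 102)·2 = 6; TS = 9.
With perfect price discrimination, output is the efficient level Q = 4 (where demand meets MC), but every buyer pays their willingness to pay: CS = 0 and PS = total surplus.
TS = 12 (equal to competitive TS).

Monopoly: TS = 9; Perfect PD: TS = 12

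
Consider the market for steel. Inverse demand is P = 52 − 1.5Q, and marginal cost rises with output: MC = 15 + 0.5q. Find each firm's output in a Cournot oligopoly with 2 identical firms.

With 2 symmetric Cournot firms, each firm's FOC gives 52 − 4.5q = 15 + 0.5q, so q = 7.4, Q = 2·7.4 = 14.8, and P = 29.8.

q_i = 7.4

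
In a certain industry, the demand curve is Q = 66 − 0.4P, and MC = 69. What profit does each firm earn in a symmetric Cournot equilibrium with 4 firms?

π_i = 147.456

Inverting demand: P = 165 − 2.5Q.
With 4 symmetric Cournot firms, each firm's FOC gives 165 − 12.5q = 69, so q = 7.68, Q = 4·7.68 = 30.72, and P = 88.2.
Each firm's profit = (88.2 − 69)·7.68 = 147.456.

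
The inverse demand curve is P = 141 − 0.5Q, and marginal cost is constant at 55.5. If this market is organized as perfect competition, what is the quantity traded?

Q = 171

Under competition P = MC = 55.5, so Q = (141 − 55.5)/0.5 = 171.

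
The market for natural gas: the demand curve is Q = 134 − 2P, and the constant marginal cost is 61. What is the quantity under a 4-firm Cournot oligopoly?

Inverting demand: P = 67 − 0.5Q.
Cournot with 4 identical firms: the symmetric best-response condition is 67 − 2.5q = 61. Each firm produces q = 2.4, total output Q = 9.6, price P = 62.2.

Q = 9.6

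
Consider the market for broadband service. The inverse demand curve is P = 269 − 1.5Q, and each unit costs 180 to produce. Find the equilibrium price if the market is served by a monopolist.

Monopoly sets MR = MC: 269 − 3Q = 180 ⇒ Q = 89/3, P = 269 − 1.5·89/3 = 224.5.

P = 224.5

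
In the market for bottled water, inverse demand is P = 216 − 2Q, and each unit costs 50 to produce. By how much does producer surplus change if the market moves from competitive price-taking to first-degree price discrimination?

PS rises by 6889

Perfect competition: P = MC = 50, so 216 − 2Q = 50 and Q = 83.
PS = (50 − 50)·83 = 0.
With perfect price discrimination, output is the efficient level Q = 83 (where demand meets MC), but every buyer pays their willingness to pay: CS = 0 and PS = total surplus.
PS = ½·(216 − 50)·83 = 6889.
Change in producer surplus: 6889 − 0 = 6889.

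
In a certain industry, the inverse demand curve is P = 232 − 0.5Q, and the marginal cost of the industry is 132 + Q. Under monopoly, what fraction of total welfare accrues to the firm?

PS/TS = 0.8

Monopoly sets MR = MC: 232 − Q = 132 + Q ⇒ Q = 50, P = 232 − 0.5·50 = 207.
CS = ½·(232 − 207)·50 = 625.
PS = P·Q − VC(Q) = 207·50 − (132·50 + ½·1·50²) = 2500.
Share captured = PS/TS = 2500/3125 = 0.8.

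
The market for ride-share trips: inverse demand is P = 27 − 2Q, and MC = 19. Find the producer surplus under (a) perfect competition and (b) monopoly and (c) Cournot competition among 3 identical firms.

Competition: PS = 0; Monopoly: PS = 8; Cournot: PS = 6

Perfect competition: P = MC = 19, so 27 − 2Q = 19 and Q = 4.
PS = (19 − 19)·4 = 0.
Monopoly sets MR = MC: 27 − 4Q = 19 ⇒ Q = 2, P = 27 − 2·2 = 23.
PS = (23 − 19)·2 = 8.
Cournot with 3 identical firms: the symmetric best-response condition is 27 − 8q = 19. Each firm produces q = 1, total output Q = 3, price P = 21.
PS = (21 − 19)·3 = 6.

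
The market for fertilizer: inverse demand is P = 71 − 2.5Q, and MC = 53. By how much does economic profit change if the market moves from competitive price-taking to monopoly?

π rises by 32.4

Competitive firms price at marginal cost: P = 53, giving Q = 7.2.
Profit = (53 − 53)·7.2 = 0.
A monopolist chooses Q where MR = MC. MR = 71 − 5Q; setting this equal to 53 gives Q = 3.6 and P = 62.
Profit = (62 − 53)·3.6 = 32.4.
Change in economic profit: 32.4 − 0 = 32.4.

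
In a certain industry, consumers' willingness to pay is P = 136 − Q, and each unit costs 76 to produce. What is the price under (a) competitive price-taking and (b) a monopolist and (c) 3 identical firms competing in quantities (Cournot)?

Competitive firms price at marginal cost: P = 76, giving Q = 60.
A monopolist chooses Q where MR = MC. MR = 136 − 2Q; setting this equal to 76 gives Q = 30 and P = 106.
In a 3-firm Cournot equilibrium, symmetry and the first-order condition give q = (136 − 76)/(4) = 15. So Q = 45 and P = 91.

Competition: P = 76; Monopoly: P = 106; Cournot: P = 91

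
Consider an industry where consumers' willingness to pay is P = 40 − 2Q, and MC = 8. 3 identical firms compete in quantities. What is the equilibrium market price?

P = 16

In a 3-firm Cournot equilibrium, symmetry and the first-order condition give q = (40 − 8)/(8) = 4. So Q = 12 and P = 16.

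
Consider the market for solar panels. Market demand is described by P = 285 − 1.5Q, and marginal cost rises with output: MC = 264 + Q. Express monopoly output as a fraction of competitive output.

Monopoly sets MR = MC: 285 − 3Q = 264 + Q ⇒ Q = 5.25, P = 285 − 1.5·5.25 = 277.125.
Under competition P = MC: 285 − 1.5Q = 264 + Q ⇒ Q = 8.4, P = 272.4.
Ratio Q_m/Q_c = 5.25/8.4 = 0.625.

Q_m/Q_c = 0.625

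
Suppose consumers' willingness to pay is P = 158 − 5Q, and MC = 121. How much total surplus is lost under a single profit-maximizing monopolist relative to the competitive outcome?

Competitive firms price at marginal cost: P = 121, giving Q = 7.4.
The monopolist equates marginal revenue to marginal cost: 158 − 10Q = 121, so Q = 3.7. From demand, P = 139.5.
DWL is the triangle between Q = 3.7 and Q = 7.4: ½·(7.4 − 3.7)·(139.5 − 121) = 34.225.

DWL = 34.225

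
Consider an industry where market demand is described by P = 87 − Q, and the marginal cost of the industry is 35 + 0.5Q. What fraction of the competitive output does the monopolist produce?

Monopoly sets MR = MC: 87 − 2Q = 35 + 0.5Q ⇒ Q = 20.8, P = 87 − 20.8 = 66.2.
Competitive equilibrium sets price equal to marginal cost: 87 − Q = 35 + 0.5Q, so Q = 104/3 and P = 157/3.
Ratio Q_m/Q_c = 20.8/(104/3) = 0.6.

Q_m/Q_c = 0.6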